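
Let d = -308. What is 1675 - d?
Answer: 1983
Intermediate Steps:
1675 - d = 1675 - 1*(-308) = 1675 + 308 = 1983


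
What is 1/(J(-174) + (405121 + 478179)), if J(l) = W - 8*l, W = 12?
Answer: 1/884704 ≈ 1.1303e-6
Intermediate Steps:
J(l) = 12 - 8*l
1/(J(-174) + (405121 + 478179)) = 1/((12 - 8*(-174)) + (405121 + 478179)) = 1/((12 + 1392) + 883300) = 1/(1404 + 883300) = 1/884704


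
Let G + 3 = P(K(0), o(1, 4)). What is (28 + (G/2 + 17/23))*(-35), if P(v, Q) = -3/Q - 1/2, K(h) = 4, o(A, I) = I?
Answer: -171395/184 ≈ -931.49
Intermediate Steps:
P(v, Q) = -1/2 - 3/Q (P(v, Q) = -3/Q - 1*1/2 = -3/Q - 1/2 = -1/2 - 3/Q)
G = -17/4 (G = -3 + (1/2)*(-6 - 1*4)/4 = -3 + (1/2)*(1/4)*(-6 - 4) = -3 + (1/2)*(1/4)*(-10) = -3 - 5/4 = -17/4 ≈ -4.2500)
(28 + (G/2 + 17/23))*(-35) = (28 + (-17/4/2 + 17/23))*(-35) = (28 + (-17/4*1/2 + 17*(1/23)))*(-35) = (28 + (-17/8 + 17/23))*(-35) = (28 - 255/184)*(-35) = (4897/184)*(-35) = -171395/184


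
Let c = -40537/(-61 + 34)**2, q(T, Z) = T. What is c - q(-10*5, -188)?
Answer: -4087/729 ≈ -5.6063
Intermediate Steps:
c = -40537/729 (c = -40537/((-27)**2) = -40537/729 ≈ -55.606)
c - q(-10*5, -188) = -40537/729 - (-10)*5 = -40537/729 - 1*(-50) = -40537/729 + 50 = -4087/729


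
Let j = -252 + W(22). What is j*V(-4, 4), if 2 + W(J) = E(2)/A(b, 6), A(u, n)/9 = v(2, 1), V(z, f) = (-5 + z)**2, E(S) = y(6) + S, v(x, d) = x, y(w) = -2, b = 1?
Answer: -20574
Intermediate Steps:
E(S) = -2 + S
A(u, n) = 18 (A(u, n) = 9*2 = 18)
W(J) = -2 (W(J) = -2 + (-2 + 2)/18 = -2 + 0*(1/18) = -2 + 0 = -2)
j = -254 (j = -252 - 2 = -254)
j*V(-4, 4) = -254*(-5 - 4)**2 = -254*(-9)**2 = -254*81 = -20574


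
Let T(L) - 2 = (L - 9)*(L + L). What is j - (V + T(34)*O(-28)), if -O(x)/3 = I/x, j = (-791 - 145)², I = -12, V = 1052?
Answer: 6140626/7 ≈ 8.7723e+5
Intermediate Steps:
T(L) = 2 + 2*L*(-9 + L) (T(L) = 2 + (L - 9)*(L + L) = 2 + (-9 + L)*(2*L) = 2 + 2*L*(-9 + L))
j = 876096 (j = (-936)² = 876096)
O(x) = 36/x (O(x) = -(-36)/x = 36/x)
j - (V + T(34)*O(-28)) = 876096 - (1052 + (2 - 18*34 + 2*34²)*(36/(-28))) = 876096 - (1052 + (2 - 612 + 2*1156)*(36*(-1/28))) = 876096 - (1052 + (2 - 612 + 2312)*(-9/7)) = 876096 - (1052 + 1702*(-9/7)) = 876096 - (1052 - 15318/7) = 876096 - 1*(-7954/7) = 876096 + 7954/7 = 6140626/7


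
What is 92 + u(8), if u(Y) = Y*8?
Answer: 156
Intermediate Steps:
u(Y) = 8*Y
92 + u(8) = 92 + 8*8 = 92 + 64 = 156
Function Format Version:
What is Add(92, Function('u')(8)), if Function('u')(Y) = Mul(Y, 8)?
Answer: 156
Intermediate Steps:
Function('u')(Y) = Mul(8, Y)
Add(92, Function('u')(8)) = Add(92, Mul(8, 8)) = Add(92, 64) = 156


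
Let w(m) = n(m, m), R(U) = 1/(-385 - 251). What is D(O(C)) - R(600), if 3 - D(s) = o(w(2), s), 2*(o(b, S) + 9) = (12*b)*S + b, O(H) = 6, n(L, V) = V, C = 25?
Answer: -38795/636 ≈ -60.998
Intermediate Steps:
R(U) = -1/636 (R(U) = 1/(-636) = -1/636)
w(m) = m
o(b, S) = -9 + b/2 + 6*S*b (o(b, S) = -9 + ((12*b)*S + b)/2 = -9 + (12*S*b + b)/2 = -9 + (b + 12*S*b)/2 = -9 + (b/2 + 6*S*b) = -9 + b/2 + 6*S*b)
D(s) = 11 - 12*s (D(s) = 3 - (-9 + (½)*2 + 6*s*2) = 3 - (-9 + 1 + 12*s) = 3 - (-8 + 12*s) = 3 + (8 - 12*s) = 11 - 12*s)
D(O(C)) - R(600) = (11 - 12*6) - 1*(-1/636) = (11 - 72) + 1/636 = -61 + 1/636 = -38795/636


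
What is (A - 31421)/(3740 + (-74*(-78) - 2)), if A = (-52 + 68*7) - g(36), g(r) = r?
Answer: -31033/9510 ≈ -3.2632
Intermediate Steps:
A = 388 (A = (-52 + 68*7) - 1*36 = (-52 + 476) - 36 = 424 - 36 = 388)
(A - 31421)/(3740 + (-74*(-78) - 2)) = (388 - 31421)/(3740 + (-74*(-78) - 2)) = -31033/(3740 + (5772 - 2)) = -31033/(3740 + 5770) = -31033/9510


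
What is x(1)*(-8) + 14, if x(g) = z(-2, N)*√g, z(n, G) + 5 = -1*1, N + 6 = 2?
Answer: 62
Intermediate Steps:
N = -4 (N = -6 + 2 = -4)
z(n, G) = -6 (z(n, G) = -5 - 1*1 = -5 - 1 = -6)
x(g) = -6*√g
x(1)*(-8) + 14 = -6*√1*(-8) + 14 = -6*1*(-8) + 14 = -6*(-8) + 14 = 48 + 14 = 62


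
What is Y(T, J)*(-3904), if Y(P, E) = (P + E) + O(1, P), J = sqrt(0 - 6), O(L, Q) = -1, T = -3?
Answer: 15616 - 3904*I*sqrt(6) ≈ 15616.0 - 9562.8*I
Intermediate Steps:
J = I*sqrt(6) (J = sqrt(-6) = I*sqrt(6) ≈ 2.4495*I)
Y(P, E) = -1 + E + P (Y(P, E) = (P + E) - 1 = (E + P) - 1 = -1 + E + P)
Y(T, J)*(-3904) = (-1 + I*sqrt(6) - 3)*(-3904) = (-4 + I*sqrt(6))*(-3904) = 15616 - 3904*I*sqrt(6)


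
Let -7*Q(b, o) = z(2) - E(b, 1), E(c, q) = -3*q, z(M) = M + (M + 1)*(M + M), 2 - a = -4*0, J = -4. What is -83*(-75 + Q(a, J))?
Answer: 44986/7 ≈ 6426.6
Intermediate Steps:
a = 2 (a = 2 - (-4)*0 = 2 - 1*0 = 2 + 0 = 2)
z(M) = M + 2*M*(1 + M) (z(M) = M + (1 + M)*(2*M) = M + 2*M*(1 + M))
Q(b, o) = -17/7 (Q(b, o) = -(2*(3 + 2*2) - (-3))/7 = -(2*(3 + 4) - 1*(-3))/7 = -(2*7 + 3)/7 = -(14 + 3)/7 = -⅐*17 = -17/7)
-83*(-75 + Q(a, J)) = -83*(-75 - 17/7) = -83*(-542/7) = 44986/7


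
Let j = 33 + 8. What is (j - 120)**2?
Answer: 6241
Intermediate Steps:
j = 41
(j - 120)**2 = (41 - 120)**2 = (-79)**2 = 6241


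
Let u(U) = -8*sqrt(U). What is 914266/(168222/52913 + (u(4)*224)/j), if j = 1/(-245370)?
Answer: 24188278429/23266007039631 ≈ 0.0010396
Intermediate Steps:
j = -1/245370 ≈ -4.0755e-6
914266/(168222/52913 + (u(4)*224)/j) = 914266/(168222/52913 + (-8*sqrt(4)*224)/(-1/245370)) = 914266/(168222*(1/52913) + (-8*2*224)*(-245370)) = 914266/(168222/52913 - 16*224*(-245370)) = 914266/(168222/52913 - 3584*(-245370)) = 914266/(168222/52913 + 879406080) = 914266/(46532014079262/52913) = 914266*(52913/46532014079262) = 24188278429/23266007039631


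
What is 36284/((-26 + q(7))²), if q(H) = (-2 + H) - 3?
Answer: 9071/144 ≈ 62.993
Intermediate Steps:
q(H) = -5 + H
36284/((-26 + q(7))²) = 36284/((-26 + (-5 + 7))²) = 36284/((-26 + 2)²) = 36284/((-24)²) = 36284/576 = 36284*(1/576) = 9071/144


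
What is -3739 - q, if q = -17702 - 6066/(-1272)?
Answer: 2959145/212 ≈ 13958.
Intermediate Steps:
q = -3751813/212 (q = -17702 - 6066*(-1/1272) = -17702 + 1011/212 = -3751813/212 ≈ -17697.)
-3739 - q = -3739 - 1*(-3751813/212) = -3739 + 3751813/212 = 2959145/212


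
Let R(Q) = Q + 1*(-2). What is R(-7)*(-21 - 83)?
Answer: 936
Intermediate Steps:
R(Q) = -2 + Q (R(Q) = Q - 2 = -2 + Q)
R(-7)*(-21 - 83) = (-2 - 7)*(-21 - 83) = -9*(-104) = 936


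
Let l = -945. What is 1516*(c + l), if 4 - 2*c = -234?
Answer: -1252216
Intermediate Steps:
c = 119 (c = 2 - ½*(-234) = 2 + 117 = 119)
1516*(c + l) = 1516*(119 - 945) = 1516*(-826) = -1252216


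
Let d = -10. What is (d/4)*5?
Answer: -25/2 ≈ -12.500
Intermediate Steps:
(d/4)*5 = -10/4*5 = -10*¼*5 = -5/2*5 = -25/2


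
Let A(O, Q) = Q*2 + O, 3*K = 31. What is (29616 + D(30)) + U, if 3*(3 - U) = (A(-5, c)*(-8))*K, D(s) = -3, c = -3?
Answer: 263816/9 ≈ 29313.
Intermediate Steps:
K = 31/3 (K = (⅓)*31 = 31/3 ≈ 10.333)
A(O, Q) = O + 2*Q (A(O, Q) = 2*Q + O = O + 2*Q)
U = -2701/9 (U = 3 - (-5 + 2*(-3))*(-8)*31/(3*3) = 3 - (-5 - 6)*(-8)*31/(3*3) = 3 - (-11*(-8))*31/(3*3) = 3 - 88*31/(3*3) = 3 - ⅓*2728/3 = 3 - 2728/9 = -2701/9 ≈ -300.11)
(29616 + D(30)) + U = (29616 - 3) - 2701/9 = 29613 - 2701/9 = 263816/9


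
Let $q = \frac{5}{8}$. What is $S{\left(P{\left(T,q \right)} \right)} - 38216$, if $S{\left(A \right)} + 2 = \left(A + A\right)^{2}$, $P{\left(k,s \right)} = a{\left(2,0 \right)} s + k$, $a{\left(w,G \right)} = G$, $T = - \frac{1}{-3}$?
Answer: $- \frac{343958}{9} \approx -38218.0$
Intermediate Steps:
$T = \frac{1}{3}$ ($T = \left(-1\right) \left(- \frac{1}{3}\right) = \frac{1}{3} \approx 0.33333$)
$q = \frac{5}{8}$ ($q = 5 \cdot \frac{1}{8} = \frac{5}{8} \approx 0.625$)
$P{\left(k,s \right)} = k$ ($P{\left(k,s \right)} = 0 s + k = 0 + k = k$)
$S{\left(A \right)} = -2 + 4 A^{2}$ ($S{\left(A \right)} = -2 + \left(A + A\right)^{2} = -2 + \left(2 A\right)^{2} = -2 + 4 A^{2}$)
$S{\left(P{\left(T,q \right)} \right)} - 38216 = \left(-2 + \frac{4}{9}\right) - 38216 = - \frac{14}{9} - 38216 = - \frac{343958}{9}$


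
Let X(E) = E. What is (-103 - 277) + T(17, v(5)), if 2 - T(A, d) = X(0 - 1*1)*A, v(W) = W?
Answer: -361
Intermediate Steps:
T(A, d) = 2 + A (T(A, d) = 2 - (0 - 1*1)*A = 2 - (0 - 1)*A = 2 - (-1)*A = 2 + A)
(-103 - 277) + T(17, v(5)) = (-103 - 277) + (2 + 17) = -380 + 19 = -361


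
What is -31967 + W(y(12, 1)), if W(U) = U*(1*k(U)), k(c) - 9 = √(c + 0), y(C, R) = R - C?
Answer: -32066 - 11*I*√11 ≈ -32066.0 - 36.483*I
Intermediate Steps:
k(c) = 9 + √c (k(c) = 9 + √(c + 0) = 9 + √c)
W(U) = U*(9 + √U) (W(U) = U*(1*(9 + √U)) = U*(9 + √U))
-31967 + W(y(12, 1)) = -31967 + (1 - 1*12)*(9 + √(1 - 1*12)) = -31967 + (1 - 12)*(9 + √(1 - 12)) = -31967 - 11*(9 + √(-11)) = -31967 - 11*(9 + I*√11) = -31967 + (-99 - 11*I*√11) = -32066 - 11*I*√11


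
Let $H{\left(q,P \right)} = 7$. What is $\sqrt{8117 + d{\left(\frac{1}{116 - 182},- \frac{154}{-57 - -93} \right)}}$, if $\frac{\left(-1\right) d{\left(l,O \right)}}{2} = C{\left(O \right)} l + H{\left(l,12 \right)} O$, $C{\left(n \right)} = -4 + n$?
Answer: $\frac{\sqrt{320556918}}{198} \approx 90.425$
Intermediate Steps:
$d{\left(l,O \right)} = - 14 O - 2 l \left(-4 + O\right)$ ($d{\left(l,O \right)} = - 2 \left(\left(-4 + O\right) l + 7 O\right) = - 2 \left(l \left(-4 + O\right) + 7 O\right) = - 2 \left(7 O + l \left(-4 + O\right)\right) = - 14 O - 2 l \left(-4 + O\right)$)
$\sqrt{8117 + d{\left(\frac{1}{116 - 182},- \frac{154}{-57 - -93} \right)}} = \sqrt{8117 - \left(\frac{2 \left(-4 - \frac{154}{-57 - -93}\right)}{116 - 182} + 14 \left(-154\right) \frac{1}{-57 - -93}\right)} = \sqrt{8117 - \left(\frac{2 \left(-4 - \frac{154}{-57 + 93}\right)}{-66} + 14 \left(-154\right) \frac{1}{-57 + 93}\right)} = \sqrt{8117 - \left(- \frac{-4 - \frac{154}{36}}{33} + 14 \left(-154\right) \frac{1}{36}\right)} = \sqrt{8117 - \left(- \frac{-4 - \frac{77}{18}}{33} + 14 \left(-154\right) \frac{1}{36}\right)} = \sqrt{8117 - \left(- \frac{539}{9} - \frac{-4 - \frac{77}{18}}{33}\right)} = \sqrt{8117 + \left(\frac{539}{9} - \left(- \frac{1}{33}\right) \left(- \frac{149}{18}\right)\right)} = \sqrt{8117 + \left(\frac{539}{9} - \frac{149}{594}\right)} = \sqrt{8117 + \frac{35425}{594}} = \sqrt{\frac{4856923}{594}} = \frac{\sqrt{320556918}}{198}$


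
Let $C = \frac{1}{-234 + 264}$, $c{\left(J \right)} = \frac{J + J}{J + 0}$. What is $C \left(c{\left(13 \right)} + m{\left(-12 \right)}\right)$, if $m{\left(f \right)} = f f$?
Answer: $\frac{73}{15} \approx 4.8667$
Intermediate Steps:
$c{\left(J \right)} = 2$ ($c{\left(J \right)} = \frac{2 J}{J} = 2$)
$C = \frac{1}{30} \approx 0.033333$
$m{\left(f \right)} = f^{2}$
$C \left(c{\left(13 \right)} + m{\left(-12 \right)}\right) = \frac{2 + \left(-12\right)^{2}}{30} = \frac{2 + 144}{30} = \frac{1}{30} \cdot 146 = \frac{73}{15}$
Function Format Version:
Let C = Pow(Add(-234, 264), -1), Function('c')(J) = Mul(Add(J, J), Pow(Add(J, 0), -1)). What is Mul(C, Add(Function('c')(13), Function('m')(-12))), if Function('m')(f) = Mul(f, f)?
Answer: Rational(73, 15) ≈ 4.8667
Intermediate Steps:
Function('c')(J) = 2 (Function('c')(J) = Mul(Mul(2, J), Pow(J, -1)) = 2)
C = Rational(1, 30) (C = Pow(30, -1) = Rational(1, 30) ≈ 0.033333)
Function('m')(f) = Pow(f, 2)
Mul(C, Add(Function('c')(13), Function('m')(-12))) = Mul(Rational(1, 30), Add(2, Pow(-12, 2))) = Mul(Rational(1, 30), Add(2, 144)) = Mul(Rational(1, 30), 146) = Rational(73, 15)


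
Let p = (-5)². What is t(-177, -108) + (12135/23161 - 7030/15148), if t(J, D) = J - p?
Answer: -35424626053/175421414 ≈ -201.94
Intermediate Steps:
p = 25
t(J, D) = -25 + J (t(J, D) = J - 1*25 = J - 25 = -25 + J)
t(-177, -108) + (12135/23161 - 7030/15148) = (-25 - 177) + (12135/23161 - 7030/15148) = -202 + (12135*(1/23161) - 7030*1/15148) = -202 + (12135/23161 - 3515/7574) = -202 + 10499575/175421414 = -35424626053/175421414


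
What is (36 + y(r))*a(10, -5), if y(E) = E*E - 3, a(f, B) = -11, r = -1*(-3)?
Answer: -462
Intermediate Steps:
r = 3
y(E) = -3 + E² (y(E) = E² - 3 = -3 + E²)
(36 + y(r))*a(10, -5) = (36 + (-3 + 3²))*(-11) = (36 + (-3 + 9))*(-11) = (36 + 6)*(-11) = 42*(-11) = -462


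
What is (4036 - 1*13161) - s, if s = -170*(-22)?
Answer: -12865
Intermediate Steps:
s = 3740
(4036 - 1*13161) - s = (4036 - 1*13161) - 1*3740 = (4036 - 13161) - 3740 = -9125 - 3740 = -12865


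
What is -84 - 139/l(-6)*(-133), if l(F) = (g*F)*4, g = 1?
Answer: -20503/24 ≈ -854.29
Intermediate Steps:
l(F) = 4*F (l(F) = (1*F)*4 = F*4 = 4*F)
-84 - 139/l(-6)*(-133) = -84 - 139/(4*(-6))*(-133) = -84 - 139/(-24)*(-133) = -84 - 139*(-1/24)*(-133) = -84 + (139/24)*(-133) = -84 - 18487/24 = -20503/24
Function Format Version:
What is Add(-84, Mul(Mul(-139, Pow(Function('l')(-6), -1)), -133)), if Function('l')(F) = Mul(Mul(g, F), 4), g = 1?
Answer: Rational(-20503, 24) ≈ -854.29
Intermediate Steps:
Function('l')(F) = Mul(4, F) (Function('l')(F) = Mul(Mul(1, F), 4) = Mul(F, 4) = Mul(4, F))
Add(-84, Mul(Mul(-139, Pow(Function('l')(-6), -1)), -133)) = Add(-84, Mul(Mul(-139, Pow(Mul(4, -6), -1)), -133)) = Add(-84, Mul(Mul(-139, Pow(-24, -1)), -133)) = Add(-84, Mul(Mul(-139, Rational(-1, 24)), -133)) = Add(-84, Mul(Rational(139, 24), -133)) = Add(-84, Rational(-18487, 24)) = Rational(-20503, 24)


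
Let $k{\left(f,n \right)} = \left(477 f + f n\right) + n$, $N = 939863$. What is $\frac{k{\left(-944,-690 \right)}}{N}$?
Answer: $\frac{200382}{939863} \approx 0.2132$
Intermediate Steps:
$k{\left(f,n \right)} = n + 477 f + f n$
$\frac{k{\left(-944,-690 \right)}}{N} = \frac{-690 + 477 \left(-944\right) - -651360}{939863} = \left(-690 - 450288 + 651360\right) \frac{1}{939863} = 200382 \cdot \frac{1}{939863} = \frac{200382}{939863}$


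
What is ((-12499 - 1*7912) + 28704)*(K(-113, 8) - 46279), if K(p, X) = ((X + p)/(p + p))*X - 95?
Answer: -43454009706/113 ≈ -3.8455e+8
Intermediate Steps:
K(p, X) = -95 + X*(X + p)/(2*p) (K(p, X) = ((X + p)/((2*p)))*X - 95 = ((X + p)*(1/(2*p)))*X - 95 = ((X + p)/(2*p))*X - 95 = X*(X + p)/(2*p) - 95 = -95 + X*(X + p)/(2*p))
((-12499 - 1*7912) + 28704)*(K(-113, 8) - 46279) = ((-12499 - 1*7912) + 28704)*((½)*(8² - 113*(-190 + 8))/(-113) - 46279) = ((-12499 - 7912) + 28704)*((½)*(-1/113)*(64 - 113*(-182)) - 46279) = (-20411 + 28704)*((½)*(-1/113)*(64 + 20566) - 46279) = 8293*((½)*(-1/113)*20630 - 46279) = 8293*(-10315/113 - 46279) = 8293*(-5239842/113) = -43454009706/113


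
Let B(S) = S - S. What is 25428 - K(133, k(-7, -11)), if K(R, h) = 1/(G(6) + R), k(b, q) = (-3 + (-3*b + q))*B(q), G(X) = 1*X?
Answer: 3534491/139 ≈ 25428.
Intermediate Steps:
B(S) = 0
G(X) = X
k(b, q) = 0 (k(b, q) = (-3 + (-3*b + q))*0 = (-3 + (q - 3*b))*0 = (-3 + q - 3*b)*0 = 0)
K(R, h) = 1/(6 + R)
25428 - K(133, k(-7, -11)) = 25428 - 1/(6 + 133) = 25428 - 1/139 = 3534491/139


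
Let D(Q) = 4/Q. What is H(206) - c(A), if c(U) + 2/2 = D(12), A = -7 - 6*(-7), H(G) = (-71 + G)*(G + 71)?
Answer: 112187/3 ≈ 37396.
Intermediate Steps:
H(G) = (-71 + G)*(71 + G)
A = 35 (A = -7 + 42 = 35)
c(U) = -⅔ (c(U) = -1 + 4/12 = -1 + 4*(1/12) = -1 + ⅓ = -⅔)
H(206) - c(A) = (-5041 + 206²) - 1*(-⅔) = (-5041 + 42436) + ⅔ = 37395 + ⅔ = 112187/3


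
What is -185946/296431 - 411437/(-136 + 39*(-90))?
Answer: 121284722231/1080787426 ≈ 112.22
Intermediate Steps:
-185946/296431 - 411437/(-136 + 39*(-90)) = -185946*1/296431 - 411437/(-136 - 3510) = -185946/296431 - 411437/(-3646) = -185946/296431 - 411437*(-1/3646) = -185946/296431 + 411437/3646 = 121284722231/1080787426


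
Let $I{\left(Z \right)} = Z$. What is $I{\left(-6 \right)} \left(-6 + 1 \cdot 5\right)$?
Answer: $6$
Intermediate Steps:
$I{\left(-6 \right)} \left(-6 + 1 \cdot 5\right) = - 6 \left(-6 + 1 \cdot 5\right) = - 6 \left(-6 + 5\right) = \left(-6\right) \left(-1\right) = 6$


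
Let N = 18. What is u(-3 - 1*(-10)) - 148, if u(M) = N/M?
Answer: -1018/7 ≈ -145.43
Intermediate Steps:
u(M) = 18/M
u(-3 - 1*(-10)) - 148 = 18/(-3 - 1*(-10)) - 148 = 18/(-3 + 10) - 148 = 18/7 - 148 = -1018/7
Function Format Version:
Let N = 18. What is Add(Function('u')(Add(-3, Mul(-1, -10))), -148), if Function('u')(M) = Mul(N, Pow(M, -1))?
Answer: Rational(-1018, 7) ≈ -145.43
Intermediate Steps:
Function('u')(M) = Mul(18, Pow(M, -1))
Add(Function('u')(Add(-3, Mul(-1, -10))), -148) = Add(Mul(18, Pow(Add(-3, Mul(-1, -10)), -1)), -148) = Add(Mul(18, Pow(Add(-3, 10), -1)), -148) = Add(Mul(18, Pow(7, -1)), -148) = Add(Mul(18, Rational(1, 7)), -148) = Add(Rational(18, 7), -148) = Rational(-1018, 7)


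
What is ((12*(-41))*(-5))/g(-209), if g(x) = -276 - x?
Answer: -2460/67 ≈ -36.716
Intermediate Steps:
((12*(-41))*(-5))/g(-209) = ((12*(-41))*(-5))/(-276 - 1*(-209)) = (-492*(-5))/(-276 + 209) = 2460/(-67) = 2460*(-1/67) = -2460/67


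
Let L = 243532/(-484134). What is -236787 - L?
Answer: -57318196963/242067 ≈ -2.3679e+5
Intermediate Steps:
L = -121766/242067 (L = 243532*(-1/484134) = -121766/242067 ≈ -0.50303)
-236787 - L = -236787 - 1*(-121766/242067) = -236787 + 121766/242067 = -57318196963/242067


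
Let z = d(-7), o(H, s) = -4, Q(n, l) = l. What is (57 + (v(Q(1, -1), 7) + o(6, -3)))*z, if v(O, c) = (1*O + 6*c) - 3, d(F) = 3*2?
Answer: 546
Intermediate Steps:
d(F) = 6
z = 6
v(O, c) = -3 + O + 6*c (v(O, c) = (O + 6*c) - 3 = -3 + O + 6*c)
(57 + (v(Q(1, -1), 7) + o(6, -3)))*z = (57 + ((-3 - 1 + 6*7) - 4))*6 = (57 + ((-3 - 1 + 42) - 4))*6 = (57 + (38 - 4))*6 = (57 + 34)*6 = 91*6 = 546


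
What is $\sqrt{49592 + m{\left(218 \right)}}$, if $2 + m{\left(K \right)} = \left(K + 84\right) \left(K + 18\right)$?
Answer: $\sqrt{120862} \approx 347.65$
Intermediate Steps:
$m{\left(K \right)} = -2 + \left(18 + K\right) \left(84 + K\right)$ ($m{\left(K \right)} = -2 + \left(K + 84\right) \left(K + 18\right) = -2 + \left(84 + K\right) \left(18 + K\right) = -2 + \left(18 + K\right) \left(84 + K\right)$)
$\sqrt{49592 + m{\left(218 \right)}} = \sqrt{49592 + \left(1510 + 218^{2} + 102 \cdot 218\right)} = \sqrt{49592 + \left(1510 + 47524 + 22236\right)} = \sqrt{49592 + 71270} = \sqrt{120862}$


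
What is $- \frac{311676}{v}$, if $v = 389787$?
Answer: $- \frac{103892}{129929} \approx -0.79961$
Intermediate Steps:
$- \frac{311676}{v} = - \frac{311676}{389787} = \left(-311676\right) \frac{1}{389787} = - \frac{103892}{129929}$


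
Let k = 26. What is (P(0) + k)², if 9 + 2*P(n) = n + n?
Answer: 1849/4 ≈ 462.25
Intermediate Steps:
P(n) = -9/2 + n (P(n) = -9/2 + (n + n)/2 = -9/2 + (2*n)/2 = -9/2 + n)
(P(0) + k)² = ((-9/2 + 0) + 26)² = (-9/2 + 26)² = (43/2)² = 1849/4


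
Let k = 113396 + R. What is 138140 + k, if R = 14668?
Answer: 266204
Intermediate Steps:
k = 128064 (k = 113396 + 14668 = 128064)
138140 + k = 138140 + 128064 = 266204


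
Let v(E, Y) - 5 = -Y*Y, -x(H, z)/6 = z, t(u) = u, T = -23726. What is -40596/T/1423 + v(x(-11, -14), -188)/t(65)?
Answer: -596558071241/1097268185 ≈ -543.68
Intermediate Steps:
x(H, z) = -6*z
v(E, Y) = 5 - Y² (v(E, Y) = 5 - Y*Y = 5 - Y²)
-40596/T/1423 + v(x(-11, -14), -188)/t(65) = -40596/(-23726)/1423 + (5 - 1*(-188)²)/65 = -40596*(-1/23726)*(1/1423) + (5 - 1*35344)*(1/65) = (20298/11863)*(1/1423) + (5 - 35344)*(1/65) = 20298/16881049 - 35339*1/65 = 20298/16881049 - 35339/65 = -596558071241/1097268185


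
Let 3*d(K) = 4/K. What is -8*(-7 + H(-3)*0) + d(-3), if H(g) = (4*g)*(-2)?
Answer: 500/9 ≈ 55.556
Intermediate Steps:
H(g) = -8*g
d(K) = 4/(3*K) (d(K) = (4/K)/3 = 4/(3*K))
-8*(-7 + H(-3)*0) + d(-3) = -8*(-7 - 8*(-3)*0) + (4/3)/(-3) = -8*(-7 + 24*0) + (4/3)*(-1/3) = -8*(-7 + 0) - 4/9 = -8*(-7) - 4/9 = 56 - 4/9 = 500/9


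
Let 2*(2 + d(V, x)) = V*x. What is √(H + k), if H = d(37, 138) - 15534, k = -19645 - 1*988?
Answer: 4*I*√2101 ≈ 183.35*I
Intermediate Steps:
d(V, x) = -2 + V*x/2 (d(V, x) = -2 + (V*x)/2 = -2 + V*x/2)
k = -20633 (k = -19645 - 988 = -20633)
H = -12983 (H = (-2 + (½)*37*138) - 15534 = (-2 + 2553) - 15534 = 2551 - 15534 = -12983)
√(H + k) = √(-12983 - 20633) = √(-33616) = 4*I*√2101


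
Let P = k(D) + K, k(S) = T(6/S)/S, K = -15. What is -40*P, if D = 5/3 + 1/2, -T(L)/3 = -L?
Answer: 75480/169 ≈ 446.63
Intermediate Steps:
T(L) = 3*L (T(L) = -(-3)*L = 3*L)
D = 13/6 (D = 5*(1/3) + 1*(1/2) = 5/3 + 1/2 = 13/6 ≈ 2.1667)
k(S) = 18/S**2 (k(S) = (3*(6/S))/S = (18/S)/S = 18/S**2)
P = -1887/169 (P = 18/(13/6)**2 - 15 = 18*(36/169) - 15 = 648/169 - 15 = -1887/169 ≈ -11.166)
-40*P = -40*(-1887/169) = 75480/169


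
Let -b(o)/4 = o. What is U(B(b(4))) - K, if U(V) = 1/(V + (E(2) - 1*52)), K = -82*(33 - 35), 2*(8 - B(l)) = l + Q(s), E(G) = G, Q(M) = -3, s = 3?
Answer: -10662/65 ≈ -164.03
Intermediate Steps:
b(o) = -4*o
B(l) = 19/2 - l/2 (B(l) = 8 - (l - 3)/2 = 8 - (-3 + l)/2 = 8 + (3/2 - l/2) = 19/2 - l/2)
K = 164 (K = -82*(-2) = 164)
U(V) = 1/(-50 + V) (U(V) = 1/(V + (2 - 1*52)) = 1/(V + (2 - 52)) = 1/(V - 50) = 1/(-50 + V))
U(B(b(4))) - K = 1/(-50 + (19/2 - (-2)*4)) - 1*164 = 1/(-50 + (19/2 - ½*(-16))) - 164 = 1/(-50 + (19/2 + 8)) - 164 = 1/(-50 + 35/2) - 164 = 1/(-65/2) - 164 = -2/65 - 164 = -10662/65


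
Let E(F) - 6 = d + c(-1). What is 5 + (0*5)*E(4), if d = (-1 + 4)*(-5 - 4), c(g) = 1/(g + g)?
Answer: 5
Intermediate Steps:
c(g) = 1/(2*g)
d = -27 (d = 3*(-9) = -27)
E(F) = -43/2 (E(F) = 6 + (-27 + (½)/(-1)) = 6 + (-27 + (½)*(-1)) = 6 + (-27 - ½) = 6 - 55/2 = -43/2)
5 + (0*5)*E(4) = 5 + (0*5)*(-43/2) = 5 + 0*(-43/2) = 5 + 0 = 5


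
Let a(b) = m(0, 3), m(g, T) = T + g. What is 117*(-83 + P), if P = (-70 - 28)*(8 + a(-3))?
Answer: -135837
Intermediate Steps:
a(b) = 3 (a(b) = 3 + 0 = 3)
P = -1078 (P = (-70 - 28)*(8 + 3) = -98*11 = -1078)
117*(-83 + P) = 117*(-83 - 1078) = 117*(-1161) = -135837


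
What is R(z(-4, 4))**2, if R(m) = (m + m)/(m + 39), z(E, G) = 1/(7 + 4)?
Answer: 1/46225 ≈ 2.1633e-5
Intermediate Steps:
z(E, G) = 1/11
R(m) = 2*m/(39 + m) (R(m) = (2*m)/(39 + m) = 2*m/(39 + m))
R(z(-4, 4))**2 = (2*(1/11)/(39 + 1/11))**2 = (2*(1/11)/(430/11))**2 = (2*(1/11)*(11/430))**2 = (1/215)**2 = 1/46225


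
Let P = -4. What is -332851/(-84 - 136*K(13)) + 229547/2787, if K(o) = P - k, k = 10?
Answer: -509880197/5072340 ≈ -100.52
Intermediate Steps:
K(o) = -14 (K(o) = -4 - 1*10 = -4 - 10 = -14)
-332851/(-84 - 136*K(13)) + 229547/2787 = -332851/(-84 - 136*(-14)) + 229547/2787 = -332851/(-84 + 1904) + 229547*(1/2787) = -332851/1820 + 229547/2787 = -509880197/5072340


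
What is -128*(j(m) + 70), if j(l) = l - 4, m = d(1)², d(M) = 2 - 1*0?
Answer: -8960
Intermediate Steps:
d(M) = 2 (d(M) = 2 + 0 = 2)
m = 4 (m = 2² = 4)
j(l) = -4 + l
-128*(j(m) + 70) = -128*((-4 + 4) + 70) = -128*(0 + 70) = -128*70 = -8960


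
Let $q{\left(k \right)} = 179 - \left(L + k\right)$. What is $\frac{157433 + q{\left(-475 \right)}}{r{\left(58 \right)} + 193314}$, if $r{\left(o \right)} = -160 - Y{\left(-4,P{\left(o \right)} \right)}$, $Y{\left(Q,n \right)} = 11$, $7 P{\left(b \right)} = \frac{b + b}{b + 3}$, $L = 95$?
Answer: $\frac{52664}{64381} \approx 0.81801$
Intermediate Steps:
$P{\left(b \right)} = \frac{2 b}{7 \left(3 + b\right)}$ ($P{\left(b \right)} = \frac{\left(b + b\right) \frac{1}{b + 3}}{7} = \frac{2 b \frac{1}{3 + b}}{7} = \frac{2 b}{7 \left(3 + b\right)}$)
$q{\left(k \right)} = 84 - k$ ($q{\left(k \right)} = 179 - \left(95 + k\right) = 84 - k$)
$r{\left(o \right)} = -171$ ($r{\left(o \right)} = -160 - 11 = -171$)
$\frac{157433 + q{\left(-475 \right)}}{r{\left(58 \right)} + 193314} = \frac{157433 + \left(84 - -475\right)}{-171 + 193314} = \frac{157433 + \left(84 + 475\right)}{193143} = \left(157433 + 559\right) \frac{1}{193143} = 157992 \cdot \frac{1}{193143} = \frac{52664}{64381}$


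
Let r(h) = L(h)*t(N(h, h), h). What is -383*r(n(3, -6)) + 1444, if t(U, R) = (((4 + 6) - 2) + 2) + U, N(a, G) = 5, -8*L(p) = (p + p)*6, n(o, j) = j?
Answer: -50261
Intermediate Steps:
L(p) = -3*p/2 (L(p) = -(p + p)*6/8 = -2*p*6/8 = -3*p/2)
t(U, R) = 10 + U (t(U, R) = ((10 - 2) + 2) + U = (8 + 2) + U = 10 + U)
r(h) = -45*h/2 (r(h) = (-3*h/2)*(10 + 5) = -3*h/2*15 = -45*h/2)
-383*r(n(3, -6)) + 1444 = -(-17235)*(-6)/2 + 1444 = -383*135 + 1444 = -51705 + 1444 = -50261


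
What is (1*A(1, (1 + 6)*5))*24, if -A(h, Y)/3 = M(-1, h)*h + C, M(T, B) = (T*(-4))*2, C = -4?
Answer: -288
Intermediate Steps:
M(T, B) = -8*T (M(T, B) = -4*T*2 = -8*T)
A(h, Y) = 12 - 24*h (A(h, Y) = -3*((-8*(-1))*h - 4) = -3*(8*h - 4) = -3*(-4 + 8*h) = 12 - 24*h)
(1*A(1, (1 + 6)*5))*24 = (1*(12 - 24*1))*24 = (1*(12 - 24))*24 = (1*(-12))*24 = -12*24 = -288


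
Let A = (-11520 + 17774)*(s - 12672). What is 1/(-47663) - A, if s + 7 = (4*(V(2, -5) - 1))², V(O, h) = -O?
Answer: 3736487979069/47663 ≈ 7.8394e+7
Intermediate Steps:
s = 137 (s = -7 + (4*(-1*2 - 1))² = -7 + (4*(-2 - 1))² = -7 + (4*(-3))² = -7 + (-12)² = -7 + 144 = 137)
A = -78393890 (A = (-11520 + 17774)*(137 - 12672) = 6254*(-12535) = -78393890)
1/(-47663) - A = 1/(-47663) - 1*(-78393890) = -1/47663 + 78393890 = 3736487979069/47663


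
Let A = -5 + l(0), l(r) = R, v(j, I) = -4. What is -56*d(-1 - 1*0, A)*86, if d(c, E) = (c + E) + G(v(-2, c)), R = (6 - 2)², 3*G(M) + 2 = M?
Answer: -38528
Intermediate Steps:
G(M) = -⅔ + M/3
R = 16 (R = 4² = 16)
l(r) = 16
A = 11 (A = -5 + 16 = 11)
d(c, E) = -2 + E + c (d(c, E) = (c + E) + (-⅔ + (⅓)*(-4)) = (E + c) + (-⅔ - 4/3) = (E + c) - 2 = -2 + E + c)
-56*d(-1 - 1*0, A)*86 = -56*(-2 + 11 + (-1 - 1*0))*86 = -56*(-2 + 11 + (-1 + 0))*86 = -56*(-2 + 11 - 1)*86 = -56*8*86 = -448*86 = -38528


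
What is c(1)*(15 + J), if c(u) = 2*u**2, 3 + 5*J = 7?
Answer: 158/5 ≈ 31.600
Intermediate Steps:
J = 4/5 (J = -3/5 + (1/5)*7 = -3/5 + 7/5 = 4/5 ≈ 0.80000)
c(1)*(15 + J) = (2*1**2)*(15 + 4/5) = (2*1)*(79/5) = 2*(79/5) = 158/5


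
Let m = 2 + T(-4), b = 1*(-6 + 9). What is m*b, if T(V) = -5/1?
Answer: -9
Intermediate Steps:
T(V) = -5 (T(V) = -5*1 = -5)
b = 3 (b = 1*3 = 3)
m = -3 (m = 2 - 5 = -3)
m*b = -3*3 = -9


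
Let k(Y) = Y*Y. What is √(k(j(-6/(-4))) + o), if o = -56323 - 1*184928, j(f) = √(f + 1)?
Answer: I*√964994/2 ≈ 491.17*I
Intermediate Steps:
j(f) = √(1 + f)
k(Y) = Y²
o = -241251 (o = -56323 - 184928 = -241251)
√(k(j(-6/(-4))) + o) = √((√(1 - 6/(-4)))² - 241251) = √((√(1 - 6*(-¼)))² - 241251) = √((√(1 + 3/2))² - 241251) = √((√(5/2))² - 241251) = √((√10/2)² - 241251) = √(5/2 - 241251) = √(-482497/2) = I*√964994/2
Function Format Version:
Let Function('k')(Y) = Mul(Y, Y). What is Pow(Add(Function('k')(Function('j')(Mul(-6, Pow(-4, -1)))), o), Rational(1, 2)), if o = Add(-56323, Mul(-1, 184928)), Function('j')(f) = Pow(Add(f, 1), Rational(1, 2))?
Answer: Mul(Rational(1, 2), I, Pow(964994, Rational(1, 2))) ≈ Mul(491.17, I)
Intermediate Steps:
Function('j')(f) = Pow(Add(1, f), Rational(1, 2))
Function('k')(Y) = Pow(Y, 2)
o = -241251 (o = Add(-56323, -184928) = -241251)
Pow(Add(Function('k')(Function('j')(Mul(-6, Pow(-4, -1)))), o), Rational(1, 2)) = Pow(Add(Pow(Pow(Add(1, Mul(-6, Pow(-4, -1))), Rational(1, 2)), 2), -241251), Rational(1, 2)) = Pow(Add(Pow(Pow(Add(1, Mul(-6, Rational(-1, 4))), Rational(1, 2)), 2), -241251), Rational(1, 2)) = Pow(Add(Pow(Pow(Add(1, Rational(3, 2)), Rational(1, 2)), 2), -241251), Rational(1, 2)) = Pow(Add(Pow(Pow(Rational(5, 2), Rational(1, 2)), 2), -241251), Rational(1, 2)) = Pow(Add(Pow(Mul(Rational(1, 2), Pow(10, Rational(1, 2))), 2), -241251), Rational(1, 2)) = Pow(Add(Rational(5, 2), -241251), Rational(1, 2)) = Pow(Rational(-482497, 2), Rational(1, 2)) = Mul(Rational(1, 2), I, Pow(964994, Rational(1, 2)))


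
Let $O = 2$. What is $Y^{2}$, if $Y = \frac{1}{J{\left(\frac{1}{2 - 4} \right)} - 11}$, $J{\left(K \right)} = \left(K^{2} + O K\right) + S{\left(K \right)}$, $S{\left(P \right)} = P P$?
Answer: $\frac{4}{529} \approx 0.0075614$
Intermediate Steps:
$S{\left(P \right)} = P^{2}$
$J{\left(K \right)} = 2 K + 2 K^{2}$ ($J{\left(K \right)} = \left(K^{2} + 2 K\right) + K^{2} = 2 K + 2 K^{2}$)
$Y = - \frac{2}{23}$ ($Y = \frac{1}{\frac{2 \left(1 + \frac{1}{2 - 4}\right)}{2 - 4} - 11} = \frac{1}{\frac{2 \left(1 + \frac{1}{-2}\right)}{-2} - 11} = \frac{1}{2 \left(- \frac{1}{2}\right) \left(1 - \frac{1}{2}\right) - 11} = \frac{1}{2 \left(- \frac{1}{2}\right) \frac{1}{2} - 11} = \frac{1}{- \frac{1}{2} - 11} = \frac{1}{- \frac{23}{2}} = - \frac{2}{23} \approx -0.086957$)
$Y^{2} = \left(- \frac{2}{23}\right)^{2} = \frac{4}{529}$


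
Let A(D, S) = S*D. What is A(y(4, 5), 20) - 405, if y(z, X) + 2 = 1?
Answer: -425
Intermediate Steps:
y(z, X) = -1 (y(z, X) = -2 + 1 = -1)
A(D, S) = D*S
A(y(4, 5), 20) - 405 = -1*20 - 405 = -20 - 405 = -425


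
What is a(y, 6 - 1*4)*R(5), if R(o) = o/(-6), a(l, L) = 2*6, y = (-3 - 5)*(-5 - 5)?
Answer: -10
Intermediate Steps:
y = 80 (y = -8*(-10) = 80)
a(l, L) = 12
R(o) = -o/6 (R(o) = o*(-1/6) = -o/6)
a(y, 6 - 1*4)*R(5) = 12*(-1/6*5) = 12*(-5/6) = -10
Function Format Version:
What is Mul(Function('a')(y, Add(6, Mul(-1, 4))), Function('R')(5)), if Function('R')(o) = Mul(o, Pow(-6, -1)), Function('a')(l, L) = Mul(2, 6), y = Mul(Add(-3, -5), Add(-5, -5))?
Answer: -10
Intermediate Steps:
y = 80 (y = Mul(-8, -10) = 80)
Function('a')(l, L) = 12
Function('R')(o) = Mul(Rational(-1, 6), o) (Function('R')(o) = Mul(o, Rational(-1, 6)) = Mul(Rational(-1, 6), o))
Mul(Function('a')(y, Add(6, Mul(-1, 4))), Function('R')(5)) = Mul(12, Mul(Rational(-1, 6), 5)) = Mul(12, Rational(-5, 6)) = -10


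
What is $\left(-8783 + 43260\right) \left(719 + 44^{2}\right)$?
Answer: $91536435$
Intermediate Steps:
$\left(-8783 + 43260\right) \left(719 + 44^{2}\right) = 34477 \left(719 + 1936\right) = 34477 \cdot 2655 = 91536435$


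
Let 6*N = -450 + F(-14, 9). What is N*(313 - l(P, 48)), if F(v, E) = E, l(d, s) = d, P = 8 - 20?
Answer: -47775/2 ≈ -23888.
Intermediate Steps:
P = -12
N = -147/2 (N = (-450 + 9)/6 = (1/6)*(-441) = -147/2 ≈ -73.500)
N*(313 - l(P, 48)) = -147*(313 - 1*(-12))/2 = -147*(313 + 12)/2 = -147/2*325 = -47775/2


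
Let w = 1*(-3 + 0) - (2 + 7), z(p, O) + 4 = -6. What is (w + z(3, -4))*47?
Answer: -1034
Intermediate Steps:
z(p, O) = -10 (z(p, O) = -4 - 6 = -10)
w = -12 (w = 1*(-3) - 1*9 = -3 - 9 = -12)
(w + z(3, -4))*47 = (-12 - 10)*47 = -22*47 = -1034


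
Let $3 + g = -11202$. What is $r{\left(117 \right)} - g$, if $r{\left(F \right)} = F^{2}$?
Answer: $24894$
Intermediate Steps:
$g = -11205$ ($g = -3 - 11202 = -11205$)
$r{\left(117 \right)} - g = 117^{2} - -11205 = 13689 + 11205 = 24894$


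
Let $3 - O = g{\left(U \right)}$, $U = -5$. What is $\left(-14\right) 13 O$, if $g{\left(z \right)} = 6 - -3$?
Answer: $1092$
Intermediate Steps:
$g{\left(z \right)} = 9$ ($g{\left(z \right)} = 6 + 3 = 9$)
$O = -6$ ($O = 3 - 9 = -6$)
$\left(-14\right) 13 O = \left(-14\right) 13 \left(-6\right) = \left(-182\right) \left(-6\right) = 1092$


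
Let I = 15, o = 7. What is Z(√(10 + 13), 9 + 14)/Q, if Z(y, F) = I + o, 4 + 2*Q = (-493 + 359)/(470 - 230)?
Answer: -5280/547 ≈ -9.6526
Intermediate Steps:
Q = -547/240 (Q = -2 + ((-493 + 359)/(470 - 230))/2 = -2 + (-134/240)/2 = -2 + (-134*1/240)/2 = -2 + (½)*(-67/120) = -2 - 67/240 = -547/240 ≈ -2.2792)
Z(y, F) = 22 (Z(y, F) = 15 + 7 = 22)
Z(√(10 + 13), 9 + 14)/Q = 22/(-547/240) = 22*(-240/547) = -5280/547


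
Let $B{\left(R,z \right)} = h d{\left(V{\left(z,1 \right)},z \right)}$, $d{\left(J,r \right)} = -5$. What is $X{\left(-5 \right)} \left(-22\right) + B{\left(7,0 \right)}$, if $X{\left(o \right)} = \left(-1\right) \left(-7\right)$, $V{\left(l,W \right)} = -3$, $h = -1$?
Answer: $-149$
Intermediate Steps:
$B{\left(R,z \right)} = 5$ ($B{\left(R,z \right)} = \left(-1\right) \left(-5\right) = 5$)
$X{\left(o \right)} = 7$
$X{\left(-5 \right)} \left(-22\right) + B{\left(7,0 \right)} = 7 \left(-22\right) + 5 = -154 + 5 = -149$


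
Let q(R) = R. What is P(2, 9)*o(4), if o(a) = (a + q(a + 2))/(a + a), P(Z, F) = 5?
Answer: 25/4 ≈ 6.2500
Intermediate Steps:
o(a) = (2 + 2*a)/(2*a) (o(a) = (a + (a + 2))/(a + a) = (a + (2 + a))/((2*a)) = (2 + 2*a)*(1/(2*a)) = (2 + 2*a)/(2*a))
P(2, 9)*o(4) = 5*((1 + 4)/4) = 5*((¼)*5) = 5*(5/4) = 25/4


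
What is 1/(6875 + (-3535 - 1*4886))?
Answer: -1/1546 ≈ -0.00064683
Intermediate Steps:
1/(6875 + (-3535 - 1*4886)) = 1/(6875 + (-3535 - 4886)) = 1/(6875 - 8421) = 1/(-1546) = -1/1546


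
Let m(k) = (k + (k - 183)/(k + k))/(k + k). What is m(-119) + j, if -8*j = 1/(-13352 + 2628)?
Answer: 85855303/173557216 ≈ 0.49468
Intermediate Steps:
j = 1/85792 (j = -1/(8*(-13352 + 2628)) = -1/8/(-10724) = -1/8*(-1/10724) = 1/85792 ≈ 1.1656e-5)
m(k) = (k + (-183 + k)/(2*k))/(2*k) (m(k) = (k + (-183 + k)/((2*k)))/((2*k)) = (k + (-183 + k)*(1/(2*k)))*(1/(2*k)) = (k + (-183 + k)/(2*k))*(1/(2*k)) = (k + (-183 + k)/(2*k))/(2*k))
m(-119) + j = (1/4)*(-183 - 119 + 2*(-119)**2)/(-119)**2 + 1/85792 = (1/4)*(1/14161)*(-183 - 119 + 2*14161) + 1/85792 = (1/4)*(1/14161)*(-183 - 119 + 28322) + 1/85792 = (1/4)*(1/14161)*28020 + 1/85792 = 7005/14161 + 1/85792 = 85855303/173557216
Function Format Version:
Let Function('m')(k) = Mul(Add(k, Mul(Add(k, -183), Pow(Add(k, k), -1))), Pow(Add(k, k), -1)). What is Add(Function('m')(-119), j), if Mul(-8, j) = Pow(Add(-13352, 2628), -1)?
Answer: Rational(85855303, 173557216) ≈ 0.49468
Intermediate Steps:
j = Rational(1, 85792) (j = Mul(Rational(-1, 8), Pow(Add(-13352, 2628), -1)) = Mul(Rational(-1, 8), Pow(-10724, -1)) = Mul(Rational(-1, 8), Rational(-1, 10724)) = Rational(1, 85792) ≈ 1.1656e-5)
Function('m')(k) = Mul(Rational(1, 2), Pow(k, -1), Add(k, Mul(Rational(1, 2), Pow(k, -1), Add(-183, k)))) (Function('m')(k) = Mul(Add(k, Mul(Add(-183, k), Pow(Mul(2, k), -1))), Pow(Mul(2, k), -1)) = Mul(Add(k, Mul(Add(-183, k), Mul(Rational(1, 2), Pow(k, -1)))), Mul(Rational(1, 2), Pow(k, -1))) = Mul(Add(k, Mul(Rational(1, 2), Pow(k, -1), Add(-183, k))), Mul(Rational(1, 2), Pow(k, -1))) = Mul(Rational(1, 2), Pow(k, -1), Add(k, Mul(Rational(1, 2), Pow(k, -1), Add(-183, k)))))
Add(Function('m')(-119), j) = Add(Mul(Rational(1, 4), Pow(-119, -2), Add(-183, -119, Mul(2, Pow(-119, 2)))), Rational(1, 85792)) = Add(Mul(Rational(1, 4), Rational(1, 14161), Add(-183, -119, Mul(2, 14161))), Rational(1, 85792)) = Add(Mul(Rational(1, 4), Rational(1, 14161), Add(-183, -119, 28322)), Rational(1, 85792)) = Add(Mul(Rational(1, 4), Rational(1, 14161), 28020), Rational(1, 85792)) = Add(Rational(7005, 14161), Rational(1, 85792)) = Rational(85855303, 173557216)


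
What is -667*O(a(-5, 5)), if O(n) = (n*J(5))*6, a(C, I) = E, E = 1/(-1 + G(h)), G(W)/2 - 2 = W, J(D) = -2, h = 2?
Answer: 8004/7 ≈ 1143.4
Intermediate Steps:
G(W) = 4 + 2*W
E = 1/7 (E = 1/(-1 + (4 + 2*2)) = 1/(-1 + (4 + 4)) = 1/(-1 + 8) = 1/7 ≈ 0.14286)
a(C, I) = 1/7
O(n) = -12*n (O(n) = (n*(-2))*6 = -2*n*6 = -12*n)
-667*O(a(-5, 5)) = -(-8004)/7 = -667*(-12/7) = 8004/7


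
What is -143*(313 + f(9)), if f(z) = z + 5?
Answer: -46761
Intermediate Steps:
f(z) = 5 + z
-143*(313 + f(9)) = -143*(313 + (5 + 9)) = -143*(313 + 14) = -143*327 = -46761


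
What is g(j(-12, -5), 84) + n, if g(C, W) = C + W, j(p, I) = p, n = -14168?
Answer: -14096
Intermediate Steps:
g(j(-12, -5), 84) + n = (-12 + 84) - 14168 = 72 - 14168 = -14096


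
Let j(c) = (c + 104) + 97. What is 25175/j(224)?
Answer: 1007/17 ≈ 59.235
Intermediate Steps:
j(c) = 201 + c (j(c) = (104 + c) + 97 = 201 + c)
25175/j(224) = 25175/(201 + 224) = 25175/425 = 25175*(1/425) = 1007/17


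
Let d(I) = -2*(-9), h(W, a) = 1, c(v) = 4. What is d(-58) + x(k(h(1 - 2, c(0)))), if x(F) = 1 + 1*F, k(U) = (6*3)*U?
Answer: 37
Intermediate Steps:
k(U) = 18*U
x(F) = 1 + F
d(I) = 18
d(-58) + x(k(h(1 - 2, c(0)))) = 18 + (1 + 18*1) = 18 + (1 + 18) = 18 + 19 = 37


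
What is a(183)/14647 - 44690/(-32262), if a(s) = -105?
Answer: 325593460/236270757 ≈ 1.3781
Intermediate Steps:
a(183)/14647 - 44690/(-32262) = -105/14647 - 44690/(-32262) = -105*1/14647 - 44690*(-1/32262) = -105/14647 + 22345/16131 = 325593460/236270757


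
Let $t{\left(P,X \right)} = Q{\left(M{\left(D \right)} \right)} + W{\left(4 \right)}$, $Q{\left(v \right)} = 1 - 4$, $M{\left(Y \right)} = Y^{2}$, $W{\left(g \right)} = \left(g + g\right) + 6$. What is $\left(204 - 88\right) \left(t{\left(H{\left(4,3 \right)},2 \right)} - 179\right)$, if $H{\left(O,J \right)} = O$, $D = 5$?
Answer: $-19488$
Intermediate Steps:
$W{\left(g \right)} = 6 + 2 g$ ($W{\left(g \right)} = 2 g + 6 = 6 + 2 g$)
$Q{\left(v \right)} = -3$ ($Q{\left(v \right)} = 1 - 4 = -3$)
$t{\left(P,X \right)} = 11$ ($t{\left(P,X \right)} = -3 + \left(6 + 2 \cdot 4\right) = -3 + \left(6 + 8\right) = -3 + 14 = 11$)
$\left(204 - 88\right) \left(t{\left(H{\left(4,3 \right)},2 \right)} - 179\right) = \left(204 - 88\right) \left(11 - 179\right) = 116 \left(-168\right) = -19488$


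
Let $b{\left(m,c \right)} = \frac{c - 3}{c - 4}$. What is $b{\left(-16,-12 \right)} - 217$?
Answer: $- \frac{3457}{16} \approx -216.06$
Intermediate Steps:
$b{\left(m,c \right)} = \frac{-3 + c}{-4 + c}$
$b{\left(-16,-12 \right)} - 217 = \frac{-3 - 12}{-4 - 12} - 217 = \frac{1}{-16} \left(-15\right) - 217 = \left(- \frac{1}{16}\right) \left(-15\right) - 217 = \frac{15}{16} - 217 = - \frac{3457}{16}$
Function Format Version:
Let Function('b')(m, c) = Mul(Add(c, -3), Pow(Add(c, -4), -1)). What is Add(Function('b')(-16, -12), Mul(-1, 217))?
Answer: Rational(-3457, 16) ≈ -216.06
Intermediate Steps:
Function('b')(m, c) = Mul(Pow(Add(-4, c), -1), Add(-3, c)) (Function('b')(m, c) = Mul(Add(-3, c), Pow(Add(-4, c), -1)) = Mul(Pow(Add(-4, c), -1), Add(-3, c)))
Add(Function('b')(-16, -12), Mul(-1, 217)) = Add(Mul(Pow(Add(-4, -12), -1), Add(-3, -12)), Mul(-1, 217)) = Add(Mul(Pow(-16, -1), -15), -217) = Add(Mul(Rational(-1, 16), -15), -217) = Add(Rational(15, 16), -217) = Rational(-3457, 16)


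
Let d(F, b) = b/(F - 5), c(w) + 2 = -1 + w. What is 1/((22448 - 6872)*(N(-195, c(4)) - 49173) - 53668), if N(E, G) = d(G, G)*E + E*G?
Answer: -1/768250306 ≈ -1.3017e-9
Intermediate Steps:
c(w) = -3 + w (c(w) = -2 + (-1 + w) = -3 + w)
d(F, b) = b/(-5 + F)
N(E, G) = E*G + E*G/(-5 + G) (N(E, G) = (G/(-5 + G))*E + E*G = E*G/(-5 + G) + E*G = E*G + E*G/(-5 + G))
1/((22448 - 6872)*(N(-195, c(4)) - 49173) - 53668) = 1/((22448 - 6872)*(-195*(-3 + 4)*(-4 + (-3 + 4))/(-5 + (-3 + 4)) - 49173) - 53668) = 1/(15576*(-195*1*(-4 + 1)/(-5 + 1) - 49173) - 53668) = 1/(15576*(-195*1*(-3)/(-4) - 49173) - 53668) = 1/(15576*(-195*1*(-1/4)*(-3) - 49173) - 53668) = 1/(15576*(-585/4 - 49173) - 53668) = 1/(15576*(-197277/4) - 53668) = 1/(-768196638 - 53668) = 1/(-768250306) = -1/768250306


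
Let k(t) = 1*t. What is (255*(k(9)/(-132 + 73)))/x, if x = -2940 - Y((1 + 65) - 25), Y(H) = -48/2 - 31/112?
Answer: 257040/19267099 ≈ 0.013341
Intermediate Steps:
k(t) = t
Y(H) = -2719/112 (Y(H) = -48*½ - 31*1/112 = -24 - 31/112 = -2719/112)
x = -326561/112 (x = -2940 - 1*(-2719/112) = -2940 + 2719/112 = -326561/112 ≈ -2915.7)
(255*(k(9)/(-132 + 73)))/x = (255*(9/(-132 + 73)))/(-326561/112) = (255*(9/(-59)))*(-112/326561) = (255*(9*(-1/59)))*(-112/326561) = (255*(-9/59))*(-112/326561) = -2295/59*(-112/326561) = 257040/19267099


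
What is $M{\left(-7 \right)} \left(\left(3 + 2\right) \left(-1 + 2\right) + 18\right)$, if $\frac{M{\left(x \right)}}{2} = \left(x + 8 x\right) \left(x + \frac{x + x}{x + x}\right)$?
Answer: $17388$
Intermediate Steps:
$M{\left(x \right)} = 18 x \left(1 + x\right)$ ($M{\left(x \right)} = 2 \left(x + 8 x\right) \left(x + \frac{x + x}{x + x}\right) = 2 \cdot 9 x \left(x + \frac{2 x}{2 x}\right) = 2 \cdot 9 x \left(x + 2 x \frac{1}{2 x}\right) = 2 \cdot 9 x \left(x + 1\right) = 2 \cdot 9 x \left(1 + x\right) = 18 x \left(1 + x\right)$)
$M{\left(-7 \right)} \left(\left(3 + 2\right) \left(-1 + 2\right) + 18\right) = 18 \left(-7\right) \left(1 - 7\right) \left(\left(3 + 2\right) \left(-1 + 2\right) + 18\right) = 18 \left(-7\right) \left(-6\right) \left(5 \cdot 1 + 18\right) = 756 \left(5 + 18\right) = 756 \cdot 23 = 17388$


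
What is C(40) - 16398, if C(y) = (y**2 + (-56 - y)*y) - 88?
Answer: -18726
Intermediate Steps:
C(y) = -88 + y**2 + y*(-56 - y) (C(y) = (y**2 + y*(-56 - y)) - 88 = -88 + y**2 + y*(-56 - y))
C(40) - 16398 = (-88 - 56*40) - 16398 = (-88 - 2240) - 16398 = -2328 - 16398 = -18726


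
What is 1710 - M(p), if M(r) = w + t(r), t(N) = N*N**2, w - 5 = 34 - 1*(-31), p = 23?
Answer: -10527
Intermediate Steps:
w = 70 (w = 5 + (34 - 1*(-31)) = 5 + (34 + 31) = 5 + 65 = 70)
t(N) = N**3
M(r) = 70 + r**3
1710 - M(p) = 1710 - (70 + 23**3) = 1710 - (70 + 12167) = 1710 - 1*12237 = 1710 - 12237 = -10527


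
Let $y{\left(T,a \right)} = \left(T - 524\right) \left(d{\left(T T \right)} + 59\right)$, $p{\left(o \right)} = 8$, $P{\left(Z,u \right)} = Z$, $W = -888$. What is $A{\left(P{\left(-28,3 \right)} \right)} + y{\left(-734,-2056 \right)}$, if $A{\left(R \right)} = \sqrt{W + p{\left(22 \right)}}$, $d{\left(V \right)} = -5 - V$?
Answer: $677687116 + 4 i \sqrt{55} \approx 6.7769 \cdot 10^{8} + 29.665 i$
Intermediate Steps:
$y{\left(T,a \right)} = \left(-524 + T\right) \left(54 - T^{2}\right)$ ($y{\left(T,a \right)} = \left(T - 524\right) \left(\left(-5 - T T\right) + 59\right) = \left(-524 + T\right) \left(\left(-5 - T^{2}\right) + 59\right) = \left(-524 + T\right) \left(54 - T^{2}\right)$)
$A{\left(R \right)} = 4 i \sqrt{55}$ ($A{\left(R \right)} = \sqrt{-888 + 8} = \sqrt{-880} = 4 i \sqrt{55}$)
$A{\left(P{\left(-28,3 \right)} \right)} + y{\left(-734,-2056 \right)} = 4 i \sqrt{55} + \left(-28296 - \left(-734\right)^{3} + 54 \left(-734\right) + 524 \left(-734\right)^{2}\right) = 4 i \sqrt{55} - -677687116 = 4 i \sqrt{55} + \left(-28296 + 395446904 - 39636 + 282308144\right) = 4 i \sqrt{55} + 677687116 = 677687116 + 4 i \sqrt{55}$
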